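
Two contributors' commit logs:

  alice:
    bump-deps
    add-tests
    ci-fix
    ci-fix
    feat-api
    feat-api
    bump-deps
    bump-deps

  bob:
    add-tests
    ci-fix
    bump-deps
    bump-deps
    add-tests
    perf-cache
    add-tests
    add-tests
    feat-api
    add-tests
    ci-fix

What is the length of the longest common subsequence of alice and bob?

Match add-tests (alice #2, bob #1); then ci-fix (alice #4, bob #2); then bump-deps (alice #7, bob #3); then bump-deps (alice #8, bob #4) — 4 commits in the same relative order in both, and the DP table's final entry dp[8][11] is also 4, so no common subsequence is longer.

4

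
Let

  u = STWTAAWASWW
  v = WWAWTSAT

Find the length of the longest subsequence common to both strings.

4

Let dp[i][j] be the LCS length of the first i characters of u and the first j characters of v. dp[i][j] = dp[i-1][j-1]+1 when the i-th and j-th characters match, else max(dp[i-1][j], dp[i][j-1]).
    ·  W  W  A  W  T  S  A  T
 ·  0  0  0  0  0  0  0  0  0
 S  0  0  0  0  0  0  1  1  1
 T  0  0  0  0  0  1  1  1  2
 W  0  1  1  1  1  1  1  1  2
 T  0  1  1  1  1  2  2  2  2
 A  0  1  1  2  2  2  2  3  3
 A  0  1  1  2  2  2  2  3  3
 W  0  1  2  2  3  3  3  3  3
 A  0  1  2  3  3  3  3  4  4
 S  0  1  2  3  3  3  4  4  4
 W  0  1  2  3  4  4  4  4  4
 W  0  1  2  3  4  4  4  4  4
dp[11][8] = 4. One LCS (by backtracking along matches): WAWA.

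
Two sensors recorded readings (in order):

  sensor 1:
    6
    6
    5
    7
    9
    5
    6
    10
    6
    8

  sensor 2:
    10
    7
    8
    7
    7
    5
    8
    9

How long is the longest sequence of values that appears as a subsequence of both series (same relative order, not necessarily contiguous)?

Match 7 (sensor 1 #4, sensor 2 #5) → 5 (sensor 1 #6, sensor 2 #6) → 8 (sensor 1 #10, sensor 2 #7) — 3 values in the same relative order in both. The LCS DP gives dp[10][8] = 3, so this is optimal.

3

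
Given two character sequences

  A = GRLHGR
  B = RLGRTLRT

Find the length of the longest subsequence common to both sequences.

Let dp[i][j] be the LCS length of the first i characters of A and the first j characters of B. dp[i][j] = dp[i-1][j-1]+1 when the i-th and j-th characters match, else max(dp[i-1][j], dp[i][j-1]).
    ·  R  L  G  R  T  L  R  T
 ·  0  0  0  0  0  0  0  0  0
 G  0  0  0  1  1  1  1  1  1
 R  0  1  1  1  2  2  2  2  2
 L  0  1  2  2  2  2  3  3  3
 H  0  1  2  2  2  2  3  3  3
 G  0  1  2  3  3  3  3  3  3
 R  0  1  2  3  4  4  4  4  4
dp[6][8] = 4. One LCS (by backtracking along matches): GRLR.

4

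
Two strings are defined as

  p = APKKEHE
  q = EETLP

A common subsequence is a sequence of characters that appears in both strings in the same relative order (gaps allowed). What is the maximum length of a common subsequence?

Match E at p[5]=q[1]; then E at p[7]=q[2] — 2 characters in the same relative order in both. The LCS DP gives dp[7][5] = 2, so this is optimal.

2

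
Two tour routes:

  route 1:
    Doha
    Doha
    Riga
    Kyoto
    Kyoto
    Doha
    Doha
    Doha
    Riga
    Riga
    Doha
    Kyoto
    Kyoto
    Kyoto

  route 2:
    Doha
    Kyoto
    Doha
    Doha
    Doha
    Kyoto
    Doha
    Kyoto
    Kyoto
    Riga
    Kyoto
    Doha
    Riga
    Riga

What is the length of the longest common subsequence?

Taking Doha at route 1[2]=route 2[1] → Kyoto at route 1[5]=route 2[2] → Doha at route 1[6]=route 2[3] → Doha at route 1[7]=route 2[4] → Doha at route 1[8]=route 2[5] → Doha at route 1[11]=route 2[7] → Kyoto at route 1[12]=route 2[8] → Kyoto at route 1[13]=route 2[9] → Kyoto at route 1[14]=route 2[11] gives a common subsequence of length 9, and the DP table's final entry dp[14][14] is also 9, so no common subsequence is longer.

9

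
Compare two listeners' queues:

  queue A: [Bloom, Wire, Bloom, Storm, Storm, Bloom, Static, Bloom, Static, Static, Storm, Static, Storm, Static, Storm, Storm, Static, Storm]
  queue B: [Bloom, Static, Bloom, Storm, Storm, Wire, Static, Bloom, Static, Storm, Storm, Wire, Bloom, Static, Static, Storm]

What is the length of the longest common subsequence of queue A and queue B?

12

One common subsequence of length 12: Bloom at queue A[1]=queue B[1], then Bloom at queue A[3]=queue B[3], then Storm at queue A[4]=queue B[4], then Storm at queue A[5]=queue B[5], then Static at queue A[7]=queue B[7], then Bloom at queue A[8]=queue B[8], then Static at queue A[10]=queue B[9], then Storm at queue A[11]=queue B[10], then Storm at queue A[13]=queue B[11], then Static at queue A[14]=queue B[14], then Static at queue A[17]=queue B[15], then Storm at queue A[18]=queue B[16], and the DP table's final entry dp[18][16] is also 12, so no common subsequence is longer.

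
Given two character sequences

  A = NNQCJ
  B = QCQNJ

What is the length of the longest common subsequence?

3

One common subsequence of length 3: Q [3,1]; then C [4,2]; then J [5,5], and the DP table's final entry dp[5][5] is also 3, so no common subsequence is longer.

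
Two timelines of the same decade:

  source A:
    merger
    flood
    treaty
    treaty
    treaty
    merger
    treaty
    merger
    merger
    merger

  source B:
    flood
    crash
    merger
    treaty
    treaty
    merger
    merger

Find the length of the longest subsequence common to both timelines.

5

Match merger at source A[1]=source B[3] → treaty at source A[5]=source B[4] → treaty at source A[7]=source B[5] → merger at source A[9]=source B[6] → merger at source A[10]=source B[7] — 5 events in the same relative order in both. The LCS DP gives dp[10][7] = 5, so this is optimal.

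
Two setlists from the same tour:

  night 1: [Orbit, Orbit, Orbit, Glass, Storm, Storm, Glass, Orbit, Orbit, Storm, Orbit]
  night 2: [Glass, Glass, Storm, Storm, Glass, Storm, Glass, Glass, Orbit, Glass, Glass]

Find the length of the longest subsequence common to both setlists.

6

Pick Glass at night 1[4]=night 2[2], then Storm at night 1[5]=night 2[3], then Storm at night 1[6]=night 2[4], then Glass at night 1[7]=night 2[5], then Storm at night 1[10]=night 2[6], then Orbit at night 1[11]=night 2[9]; all 6 songs appear in both, in order. The LCS DP gives dp[11][11] = 6, so this is optimal.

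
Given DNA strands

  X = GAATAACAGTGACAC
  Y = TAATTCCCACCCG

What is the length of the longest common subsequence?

7

Taking A [2,2], then A [3,3], then T [4,5], then A [6,9], then C [7,10], then C [13,11], then C [15,12] gives a common subsequence of length 7. dp[15][13] = 7 confirms this is the maximum.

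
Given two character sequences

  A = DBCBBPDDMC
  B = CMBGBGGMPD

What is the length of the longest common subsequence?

Taking C at A[3]=B[1], then B at A[4]=B[3], then B at A[5]=B[5], then P at A[6]=B[9], then D at A[8]=B[10] gives a common subsequence of length 5. dp[10][10] = 5 confirms this is the maximum.

5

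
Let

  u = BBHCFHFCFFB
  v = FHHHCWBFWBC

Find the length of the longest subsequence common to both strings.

5

Match H [3,3]; then H [6,4]; then C [8,5]; then F [9,8]; then B [11,10] — 5 characters in the same relative order in both. Since dp[11][11] = 5, nothing longer is possible.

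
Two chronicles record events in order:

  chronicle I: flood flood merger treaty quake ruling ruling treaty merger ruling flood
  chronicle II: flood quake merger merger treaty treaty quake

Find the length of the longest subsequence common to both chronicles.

Pick flood [1,1], merger [3,4], treaty [4,6], quake [5,7]; all 4 events appear in both, in order. Since dp[11][7] = 4, nothing longer is possible.

4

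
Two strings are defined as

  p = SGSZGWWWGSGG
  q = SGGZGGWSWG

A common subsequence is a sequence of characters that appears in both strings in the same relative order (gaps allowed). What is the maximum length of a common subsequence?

7

Pick S (p #1, q #1) → G (p #2, q #3) → Z (p #4, q #4) → G (p #5, q #6) → W (p #6, q #7) → W (p #8, q #9) → G (p #12, q #10); all 7 characters appear in both, in order. dp[12][10] = 7 confirms this is the maximum.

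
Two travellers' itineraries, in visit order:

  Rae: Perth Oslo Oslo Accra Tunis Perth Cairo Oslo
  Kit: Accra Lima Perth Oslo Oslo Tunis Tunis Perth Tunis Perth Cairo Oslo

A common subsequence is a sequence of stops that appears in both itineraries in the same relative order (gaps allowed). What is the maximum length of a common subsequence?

Taking Perth [1,3], then Oslo [2,4], then Oslo [3,5], then Tunis [5,9], then Perth [6,10], then Cairo [7,11], then Oslo [8,12] gives a common subsequence of length 7, and the DP table's final entry dp[8][12] is also 7, so no common subsequence is longer.

7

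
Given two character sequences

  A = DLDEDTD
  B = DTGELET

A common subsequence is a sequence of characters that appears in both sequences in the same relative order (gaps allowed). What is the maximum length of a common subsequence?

One common subsequence of length 4: D (A #1, B #1); then L (A #2, B #5); then E (A #4, B #6); then T (A #6, B #7), and the DP table's final entry dp[7][7] is also 4, so no common subsequence is longer.

4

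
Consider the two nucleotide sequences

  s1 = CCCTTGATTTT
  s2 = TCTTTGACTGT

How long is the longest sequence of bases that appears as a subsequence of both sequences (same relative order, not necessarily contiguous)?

7

Let dp[i][j] be the LCS length of the first i bases of s1 and the first j bases of s2. dp[i][j] = dp[i-1][j-1]+1 when the i-th and j-th bases match, else max(dp[i-1][j], dp[i][j-1]).
    ·  T  C  T  T  T  G  A  C  T  G  T
 ·  0  0  0  0  0  0  0  0  0  0  0  0
 C  0  0  1  1  1  1  1  1  1  1  1  1
 C  0  0  1  1  1  1  1  1  2  2  2  2
 C  0  0  1  1  1  1  1  1  2  2  2  2
 T  0  1  1  2  2  2  2  2  2  3  3  3
 T  0  1  1  2  3  3  3  3  3  3  3  4
 G  0  1  1  2  3  3  4  4  4  4  4  4
 A  0  1  1  2  3  3  4  5  5  5  5  5
 T  0  1  1  2  3  4  4  5  5  6  6  6
 T  0  1  1  2  3  4  4  5  5  6  6  7
 T  0  1  1  2  3  4  4  5  5  6  6  7
 T  0  1  1  2  3  4  4  5  5  6  6  7
dp[11][11] = 7. One LCS (by backtracking along matches): CTTGATT.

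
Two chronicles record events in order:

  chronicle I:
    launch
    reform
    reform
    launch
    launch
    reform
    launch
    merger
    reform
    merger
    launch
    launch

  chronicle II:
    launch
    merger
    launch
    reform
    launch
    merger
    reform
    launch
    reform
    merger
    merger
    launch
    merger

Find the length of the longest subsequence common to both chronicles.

8

Pick launch (chronicle I #1, chronicle II #3) → reform (chronicle I #2, chronicle II #4) → reform (chronicle I #3, chronicle II #7) → launch (chronicle I #5, chronicle II #8) → reform (chronicle I #6, chronicle II #9) → merger (chronicle I #8, chronicle II #10) → merger (chronicle I #10, chronicle II #11) → launch (chronicle I #11, chronicle II #12); all 8 events appear in both, in order. The LCS DP gives dp[12][13] = 8, so this is optimal.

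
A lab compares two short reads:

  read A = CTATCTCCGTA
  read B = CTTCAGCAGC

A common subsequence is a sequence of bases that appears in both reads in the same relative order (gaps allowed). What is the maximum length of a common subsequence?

6

Let dp[i][j] be the LCS length of the first i bases of read A and the first j bases of read B. dp[i][j] = dp[i-1][j-1]+1 when the i-th and j-th bases match, else max(dp[i-1][j], dp[i][j-1]).
    ·  C  T  T  C  A  G  C  A  G  C
 ·  0  0  0  0  0  0  0  0  0  0  0
 C  0  1  1  1  1  1  1  1  1  1  1
 T  0  1  2  2  2  2  2  2  2  2  2
 A  0  1  2  2  2  3  3  3  3  3  3
 T  0  1  2  3  3  3  3  3  3  3  3
 C  0  1  2  3  4  4  4  4  4  4  4
 T  0  1  2  3  4  4  4  4  4  4  4
 C  0  1  2  3  4  4  4  5  5  5  5
 C  0  1  2  3  4  4  4  5  5  5  6
 G  0  1  2  3  4  4  5  5  5  6  6
 T  0  1  2  3  4  4  5  5  5  6  6
 A  0  1  2  3  4  5  5  5  6  6  6
dp[11][10] = 6. One LCS (by backtracking along matches): CTTCCC.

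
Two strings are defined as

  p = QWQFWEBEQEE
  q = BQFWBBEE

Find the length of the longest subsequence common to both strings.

Let dp[i][j] be the LCS length of the first i characters of p and the first j characters of q. dp[i][j] = dp[i-1][j-1]+1 when the i-th and j-th characters match, else max(dp[i-1][j], dp[i][j-1]).
    ·  B  Q  F  W  B  B  E  E
 ·  0  0  0  0  0  0  0  0  0
 Q  0  0  1  1  1  1  1  1  1
 W  0  0  1  1  2  2  2  2  2
 Q  0  0  1  1  2  2  2  2  2
 F  0  0  1  2  2  2  2  2  2
 W  0  0  1  2  3  3  3  3  3
 E  0  0  1  2  3  3  3  4  4
 B  0  1  1  2  3  4  4  4  4
 E  0  1  1  2  3  4  4  5  5
 Q  0  1  2  2  3  4  4  5  5
 E  0  1  2  2  3  4  4  5  6
 E  0  1  2  2  3  4  4  5  6
dp[11][8] = 6. One LCS (by backtracking along matches): QFWBEE.

6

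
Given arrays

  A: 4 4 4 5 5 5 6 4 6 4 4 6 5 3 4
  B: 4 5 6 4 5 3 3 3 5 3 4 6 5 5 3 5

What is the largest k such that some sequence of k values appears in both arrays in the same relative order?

Taking 4 at A[1]=B[1] → 4 at A[3]=B[4] → 5 at A[4]=B[5] → 5 at A[5]=B[9] → 4 at A[8]=B[11] → 6 at A[9]=B[12] → 5 at A[13]=B[14] → 3 at A[14]=B[15] gives a common subsequence of length 8. dp[15][16] = 8 confirms this is the maximum.

8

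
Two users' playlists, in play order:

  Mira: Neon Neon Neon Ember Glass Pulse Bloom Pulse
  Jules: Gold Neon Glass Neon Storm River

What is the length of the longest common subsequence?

Pick Neon at Mira[1]=Jules[2], then Neon at Mira[2]=Jules[4]; all 2 songs appear in both, in order. dp[8][6] = 2 confirms this is the maximum.

2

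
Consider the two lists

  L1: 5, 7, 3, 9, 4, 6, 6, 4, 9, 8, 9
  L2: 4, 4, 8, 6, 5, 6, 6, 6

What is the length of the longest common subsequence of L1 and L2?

Let dp[i][j] be the LCS length of the first i values of L1 and the first j values of L2. dp[i][j] = dp[i-1][j-1]+1 when the i-th and j-th values match, else max(dp[i-1][j], dp[i][j-1]).
    ·  4  4  8  6  5  6  6  6
 ·  0  0  0  0  0  0  0  0  0
 5  0  0  0  0  0  1  1  1  1
 7  0  0  0  0  0  1  1  1  1
 3  0  0  0  0  0  1  1  1  1
 9  0  0  0  0  0  1  1  1  1
 4  0  1  1  1  1  1  1  1  1
 6  0  1  1  1  2  2  2  2  2
 6  0  1  1  1  2  2  3  3  3
 4  0  1  2  2  2  2  3  3  3
 9  0  1  2  2  2  2  3  3  3
 8  0  1  2  3  3  3  3  3  3
 9  0  1  2  3  3  3  3  3  3
dp[11][8] = 3. One LCS (by backtracking along matches): 5, 6, 6.

3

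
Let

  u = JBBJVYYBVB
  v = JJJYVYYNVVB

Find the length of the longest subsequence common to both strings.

7

Pick J (u #1, v #2), J (u #4, v #3), V (u #5, v #5), Y (u #6, v #6), Y (u #7, v #7), V (u #9, v #10), B (u #10, v #11); all 7 characters appear in both, in order, and the DP table's final entry dp[10][11] is also 7, so no common subsequence is longer.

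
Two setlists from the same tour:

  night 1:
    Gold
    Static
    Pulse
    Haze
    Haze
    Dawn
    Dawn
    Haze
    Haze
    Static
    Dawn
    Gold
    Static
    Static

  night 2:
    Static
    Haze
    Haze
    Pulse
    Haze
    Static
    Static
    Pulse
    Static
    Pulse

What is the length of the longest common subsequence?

One common subsequence of length 7: Static at night 1[2]=night 2[1], Haze at night 1[4]=night 2[2], Haze at night 1[5]=night 2[3], Haze at night 1[9]=night 2[5], Static at night 1[10]=night 2[6], Static at night 1[13]=night 2[7], Static at night 1[14]=night 2[9]. dp[14][10] = 7 confirms this is the maximum.

7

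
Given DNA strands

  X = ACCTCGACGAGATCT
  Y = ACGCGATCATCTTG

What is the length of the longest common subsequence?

10

Pick A [1,1], C [2,2], C [5,4], G [6,5], A [7,6], C [8,8], A [12,9], T [13,10], C [14,11], T [15,13]; all 10 bases appear in both, in order. The LCS DP gives dp[15][14] = 10, so this is optimal.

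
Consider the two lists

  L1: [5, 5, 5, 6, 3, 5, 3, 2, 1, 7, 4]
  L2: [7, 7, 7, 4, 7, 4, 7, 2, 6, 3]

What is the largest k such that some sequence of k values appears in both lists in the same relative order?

2

Pick 6 (L1 #4, L2 #9); then 3 (L1 #7, L2 #10); all 2 values appear in both, in order. dp[11][10] = 2 confirms this is the maximum.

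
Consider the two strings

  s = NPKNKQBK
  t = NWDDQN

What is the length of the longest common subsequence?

Let dp[i][j] be the LCS length of the first i characters of s and the first j characters of t. dp[i][j] = dp[i-1][j-1]+1 when the i-th and j-th characters match, else max(dp[i-1][j], dp[i][j-1]).
    ·  N  W  D  D  Q  N
 ·  0  0  0  0  0  0  0
 N  0  1  1  1  1  1  1
 P  0  1  1  1  1  1  1
 K  0  1  1  1  1  1  1
 N  0  1  1  1  1  1  2
 K  0  1  1  1  1  1  2
 Q  0  1  1  1  1  2  2
 B  0  1  1  1  1  2  2
 K  0  1  1  1  1  2  2
dp[8][6] = 2. One LCS (by backtracking along matches): NN.

2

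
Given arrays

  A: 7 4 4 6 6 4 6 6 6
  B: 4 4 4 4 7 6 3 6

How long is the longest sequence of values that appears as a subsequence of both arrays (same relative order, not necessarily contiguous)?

5

Let dp[i][j] be the LCS length of the first i values of A and the first j values of B. dp[i][j] = dp[i-1][j-1]+1 when the i-th and j-th values match, else max(dp[i-1][j], dp[i][j-1]).
    ·  4  4  4  4  7  6  3  6
 ·  0  0  0  0  0  0  0  0  0
 7  0  0  0  0  0  1  1  1  1
 4  0  1  1  1  1  1  1  1  1
 4  0  1  2  2  2  2  2  2  2
 6  0  1  2  2  2  2  3  3  3
 6  0  1  2  2  2  2  3  3  4
 4  0  1  2  3  3  3  3  3  4
 6  0  1  2  3  3  3  4  4  4
 6  0  1  2  3  3  3  4  4  5
 6  0  1  2  3  3  3  4  4  5
dp[9][8] = 5. One LCS (by backtracking along matches): 4, 4, 4, 6, 6.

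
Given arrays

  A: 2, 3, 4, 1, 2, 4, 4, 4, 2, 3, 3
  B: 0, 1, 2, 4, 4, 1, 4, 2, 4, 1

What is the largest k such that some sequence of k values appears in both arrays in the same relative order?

6

Pick 1 [4,2] → 2 [5,3] → 4 [6,4] → 4 [7,5] → 4 [8,7] → 2 [9,8]; all 6 values appear in both, in order. Since dp[11][10] = 6, nothing longer is possible.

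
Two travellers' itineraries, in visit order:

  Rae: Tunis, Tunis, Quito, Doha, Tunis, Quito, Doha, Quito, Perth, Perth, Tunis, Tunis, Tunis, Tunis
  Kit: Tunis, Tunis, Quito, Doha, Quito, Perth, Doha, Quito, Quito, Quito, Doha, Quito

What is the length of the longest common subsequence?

Match Tunis [1,1] → Tunis [2,2] → Quito [3,5] → Doha [4,7] → Quito [6,10] → Doha [7,11] → Quito [8,12] — 7 stops in the same relative order in both. Since dp[14][12] = 7, nothing longer is possible.

7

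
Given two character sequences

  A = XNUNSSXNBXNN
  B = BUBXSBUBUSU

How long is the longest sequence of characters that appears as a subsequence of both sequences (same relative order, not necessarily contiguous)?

3

Pick X at A[1]=B[4]; then U at A[3]=B[9]; then S at A[5]=B[10]; all 3 characters appear in both, in order. The LCS DP gives dp[12][11] = 3, so this is optimal.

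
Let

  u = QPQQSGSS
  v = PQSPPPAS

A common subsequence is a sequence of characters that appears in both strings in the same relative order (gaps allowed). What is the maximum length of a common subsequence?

4

Let dp[i][j] be the LCS length of the first i characters of u and the first j characters of v. dp[i][j] = dp[i-1][j-1]+1 when the i-th and j-th characters match, else max(dp[i-1][j], dp[i][j-1]).
    ·  P  Q  S  P  P  P  A  S
 ·  0  0  0  0  0  0  0  0  0
 Q  0  0  1  1  1  1  1  1  1
 P  0  1  1  1  2  2  2  2  2
 Q  0  1  2  2  2  2  2  2  2
 Q  0  1  2  2  2  2  2  2  2
 S  0  1  2  3  3  3  3  3  3
 G  0  1  2  3  3  3  3  3  3
 S  0  1  2  3  3  3  3  3  4
 S  0  1  2  3  3  3  3  3  4
dp[8][8] = 4. One LCS (by backtracking along matches): PQSS.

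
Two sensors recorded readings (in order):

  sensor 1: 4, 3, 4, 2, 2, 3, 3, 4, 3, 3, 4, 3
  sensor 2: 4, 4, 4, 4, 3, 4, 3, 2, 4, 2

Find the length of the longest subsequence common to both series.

One common subsequence of length 6: 4 [1,3], 4 [3,4], 3 [7,5], 4 [8,6], 3 [9,7], 4 [11,9]. The LCS DP gives dp[12][10] = 6, so this is optimal.

6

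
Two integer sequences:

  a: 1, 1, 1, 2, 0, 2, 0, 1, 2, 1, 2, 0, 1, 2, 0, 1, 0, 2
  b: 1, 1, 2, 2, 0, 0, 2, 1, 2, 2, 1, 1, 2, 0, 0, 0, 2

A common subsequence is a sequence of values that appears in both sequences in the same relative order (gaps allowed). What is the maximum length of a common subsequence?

13

One common subsequence of length 13: 1 [1,1]; then 1 [2,2]; then 2 [4,4]; then 0 [5,6]; then 2 [6,7]; then 1 [8,8]; then 2 [9,10]; then 1 [10,12]; then 2 [11,13]; then 0 [12,14]; then 0 [15,15]; then 0 [17,16]; then 2 [18,17]. Since dp[18][17] = 13, nothing longer is possible.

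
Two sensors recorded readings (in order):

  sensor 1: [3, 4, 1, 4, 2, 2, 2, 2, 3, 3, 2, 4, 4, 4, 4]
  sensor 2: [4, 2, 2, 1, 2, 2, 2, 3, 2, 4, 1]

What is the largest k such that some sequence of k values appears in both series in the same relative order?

Taking 4 at sensor 1[2]=sensor 2[1] → 1 at sensor 1[3]=sensor 2[4] → 2 at sensor 1[6]=sensor 2[5] → 2 at sensor 1[7]=sensor 2[6] → 2 at sensor 1[8]=sensor 2[7] → 3 at sensor 1[10]=sensor 2[8] → 2 at sensor 1[11]=sensor 2[9] → 4 at sensor 1[12]=sensor 2[10] gives a common subsequence of length 8. The LCS DP gives dp[15][11] = 8, so this is optimal.

8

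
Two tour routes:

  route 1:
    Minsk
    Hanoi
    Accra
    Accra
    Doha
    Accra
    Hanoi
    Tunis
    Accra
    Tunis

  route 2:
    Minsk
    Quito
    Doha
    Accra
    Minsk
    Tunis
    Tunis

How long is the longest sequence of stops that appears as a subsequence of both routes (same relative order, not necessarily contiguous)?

5

Taking Minsk [1,1] → Doha [5,3] → Accra [6,4] → Tunis [8,6] → Tunis [10,7] gives a common subsequence of length 5. dp[10][7] = 5 confirms this is the maximum.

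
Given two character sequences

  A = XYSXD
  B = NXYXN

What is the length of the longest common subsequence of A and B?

3

Pick X [1,2] → Y [2,3] → X [4,4]; all 3 characters appear in both, in order, and the DP table's final entry dp[5][5] is also 3, so no common subsequence is longer.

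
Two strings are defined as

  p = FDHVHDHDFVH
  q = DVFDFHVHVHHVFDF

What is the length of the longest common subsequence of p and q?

Match F [1,3], then D [2,4], then H [3,8], then V [4,9], then H [5,10], then H [7,11], then D [8,14], then F [9,15] — 8 characters in the same relative order in both. Since dp[11][15] = 8, nothing longer is possible.

8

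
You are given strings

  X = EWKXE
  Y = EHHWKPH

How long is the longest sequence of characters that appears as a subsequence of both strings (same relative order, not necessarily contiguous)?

3

Match E at X[1]=Y[1], W at X[2]=Y[4], K at X[3]=Y[5] — 3 characters in the same relative order in both. dp[5][7] = 3 confirms this is the maximum.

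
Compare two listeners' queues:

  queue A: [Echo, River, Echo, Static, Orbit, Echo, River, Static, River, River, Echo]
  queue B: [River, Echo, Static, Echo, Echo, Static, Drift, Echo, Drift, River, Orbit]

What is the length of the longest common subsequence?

One common subsequence of length 6: River at queue A[2]=queue B[1]; then Echo at queue A[3]=queue B[2]; then Static at queue A[4]=queue B[3]; then Echo at queue A[6]=queue B[5]; then Static at queue A[8]=queue B[6]; then River at queue A[9]=queue B[10]. Since dp[11][11] = 6, nothing longer is possible.

6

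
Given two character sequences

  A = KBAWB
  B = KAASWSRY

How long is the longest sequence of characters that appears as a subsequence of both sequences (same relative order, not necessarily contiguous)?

Match K at A[1]=B[1] → A at A[3]=B[3] → W at A[4]=B[5] — 3 characters in the same relative order in both. dp[5][8] = 3 confirms this is the maximum.

3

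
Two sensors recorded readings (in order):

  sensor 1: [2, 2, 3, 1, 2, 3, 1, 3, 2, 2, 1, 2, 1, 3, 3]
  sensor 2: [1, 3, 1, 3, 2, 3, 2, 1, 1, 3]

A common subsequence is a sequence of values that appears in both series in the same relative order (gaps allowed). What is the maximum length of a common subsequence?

Let dp[i][j] be the LCS length of the first i values of sensor 1 and the first j values of sensor 2. dp[i][j] = dp[i-1][j-1]+1 when the i-th and j-th values match, else max(dp[i-1][j], dp[i][j-1]).
    ·  1  3  1  3  2  3  2  1  1  3
 ·  0  0  0  0  0  0  0  0  0  0  0
 2  0  0  0  0  0  1  1  1  1  1  1
 2  0  0  0  0  0  1  1  2  2  2  2
 3  0  0  1  1  1  1  2  2  2  2  3
 1  0  1  1  2  2  2  2  2  3  3  3
 2  0  1  1  2  2  3  3  3  3  3  3
 3  0  1  2  2  3  3  4  4  4  4  4
 1  0  1  2  3  3  3  4  4  5  5  5
 3  0  1  2  3  4  4  4  4  5  5  6
 2  0  1  2  3  4  5  5  5  5  5  6
 2  0  1  2  3  4  5  5  6  6  6  6
 1  0  1  2  3  4  5  5  6  7  7  7
 2  0  1  2  3  4  5  5  6  7  7  7
 1  0  1  2  3  4  5  5  6  7  8  8
 3  0  1  2  3  4  5  6  6  7  8  9
 3  0  1  2  3  4  5  6  6  7  8  9
dp[15][10] = 9. One LCS (by backtracking along matches): 1, 3, 1, 3, 2, 2, 1, 1, 3.

9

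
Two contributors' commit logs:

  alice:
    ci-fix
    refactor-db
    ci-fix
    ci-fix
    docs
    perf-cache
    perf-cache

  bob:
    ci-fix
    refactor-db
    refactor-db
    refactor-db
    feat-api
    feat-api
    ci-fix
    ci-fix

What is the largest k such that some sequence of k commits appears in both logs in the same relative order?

4

Pick ci-fix at alice[1]=bob[1]; then refactor-db at alice[2]=bob[4]; then ci-fix at alice[3]=bob[7]; then ci-fix at alice[4]=bob[8]; all 4 commits appear in both, in order. dp[7][8] = 4 confirms this is the maximum.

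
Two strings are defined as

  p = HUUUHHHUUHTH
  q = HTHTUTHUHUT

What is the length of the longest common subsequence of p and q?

Pick H (p #1, q #3); then U (p #2, q #5); then U (p #4, q #8); then H (p #7, q #9); then U (p #9, q #10); then T (p #11, q #11); all 6 characters appear in both, in order. Since dp[12][11] = 6, nothing longer is possible.

6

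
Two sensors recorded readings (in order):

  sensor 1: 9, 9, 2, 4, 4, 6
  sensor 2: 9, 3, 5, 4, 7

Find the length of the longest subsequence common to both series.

2

Let dp[i][j] be the LCS length of the first i values of sensor 1 and the first j values of sensor 2. dp[i][j] = dp[i-1][j-1]+1 when the i-th and j-th values match, else max(dp[i-1][j], dp[i][j-1]).
    ·  9  3  5  4  7
 ·  0  0  0  0  0  0
 9  0  1  1  1  1  1
 9  0  1  1  1  1  1
 2  0  1  1  1  1  1
 4  0  1  1  1  2  2
 4  0  1  1  1  2  2
 6  0  1  1  1  2  2
dp[6][5] = 2. One LCS (by backtracking along matches): 9, 4.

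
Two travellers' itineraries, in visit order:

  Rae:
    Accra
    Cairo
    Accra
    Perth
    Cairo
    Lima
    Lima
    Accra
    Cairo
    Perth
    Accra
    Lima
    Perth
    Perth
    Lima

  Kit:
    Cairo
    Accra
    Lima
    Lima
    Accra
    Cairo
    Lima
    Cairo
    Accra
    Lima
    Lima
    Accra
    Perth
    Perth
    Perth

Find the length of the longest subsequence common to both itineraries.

Taking Cairo (Rae #2, Kit #1), then Accra (Rae #3, Kit #2), then Lima (Rae #6, Kit #3), then Lima (Rae #7, Kit #4), then Accra (Rae #8, Kit #5), then Cairo (Rae #9, Kit #8), then Accra (Rae #11, Kit #9), then Lima (Rae #12, Kit #11), then Perth (Rae #13, Kit #14), then Perth (Rae #14, Kit #15) gives a common subsequence of length 10. The LCS DP gives dp[15][15] = 10, so this is optimal.

10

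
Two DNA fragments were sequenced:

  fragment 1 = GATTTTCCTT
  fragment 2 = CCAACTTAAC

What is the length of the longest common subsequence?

One common subsequence of length 4: A [2,4]; then T [3,6]; then T [4,7]; then C [8,10], and the DP table's final entry dp[10][10] is also 4, so no common subsequence is longer.

4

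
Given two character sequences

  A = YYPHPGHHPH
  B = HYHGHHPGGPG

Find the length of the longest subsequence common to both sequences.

6

Pick Y at A[2]=B[2]; then H at A[4]=B[3]; then G at A[6]=B[4]; then H at A[7]=B[5]; then H at A[8]=B[6]; then P at A[9]=B[10]; all 6 characters appear in both, in order. The LCS DP gives dp[10][11] = 6, so this is optimal.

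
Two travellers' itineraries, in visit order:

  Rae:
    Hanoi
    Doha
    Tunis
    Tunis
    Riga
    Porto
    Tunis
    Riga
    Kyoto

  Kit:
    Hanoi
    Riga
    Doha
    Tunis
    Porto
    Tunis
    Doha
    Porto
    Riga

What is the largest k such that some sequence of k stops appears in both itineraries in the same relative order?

Match Hanoi [1,1], then Doha [2,3], then Tunis [3,4], then Tunis [4,6], then Porto [6,8], then Riga [8,9] — 6 stops in the same relative order in both. Since dp[9][9] = 6, nothing longer is possible.

6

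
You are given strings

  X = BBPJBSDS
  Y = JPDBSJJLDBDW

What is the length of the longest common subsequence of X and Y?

4

One common subsequence of length 4: B at X[1]=Y[4]; then J at X[4]=Y[7]; then B at X[5]=Y[10]; then D at X[7]=Y[11]. The LCS DP gives dp[8][12] = 4, so this is optimal.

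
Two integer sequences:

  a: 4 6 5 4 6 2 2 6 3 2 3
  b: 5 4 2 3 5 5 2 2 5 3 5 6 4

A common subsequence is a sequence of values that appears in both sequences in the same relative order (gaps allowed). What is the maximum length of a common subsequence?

One common subsequence of length 6: 5 [3,1] → 4 [4,2] → 2 [6,3] → 2 [7,7] → 2 [10,8] → 3 [11,10]. Since dp[11][13] = 6, nothing longer is possible.

6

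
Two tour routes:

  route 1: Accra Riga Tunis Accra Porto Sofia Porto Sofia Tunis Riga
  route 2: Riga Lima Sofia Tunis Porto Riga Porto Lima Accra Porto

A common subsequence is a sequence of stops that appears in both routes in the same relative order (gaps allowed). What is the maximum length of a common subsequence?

4

Match Riga (route 1 #2, route 2 #1), then Tunis (route 1 #3, route 2 #4), then Accra (route 1 #4, route 2 #9), then Porto (route 1 #7, route 2 #10) — 4 stops in the same relative order in both, and the DP table's final entry dp[10][10] is also 4, so no common subsequence is longer.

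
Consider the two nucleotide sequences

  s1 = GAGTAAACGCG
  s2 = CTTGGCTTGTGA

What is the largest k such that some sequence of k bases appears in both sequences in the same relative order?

Let dp[i][j] be the LCS length of the first i bases of s1 and the first j bases of s2. dp[i][j] = dp[i-1][j-1]+1 when the i-th and j-th bases match, else max(dp[i-1][j], dp[i][j-1]).
    ·  C  T  T  G  G  C  T  T  G  T  G  A
 ·  0  0  0  0  0  0  0  0  0  0  0  0  0
 G  0  0  0  0  1  1  1  1  1  1  1  1  1
 A  0  0  0  0  1  1  1  1  1  1  1  1  2
 G  0  0  0  0  1  2  2  2  2  2  2  2  2
 T  0  0  1  1  1  2  2  3  3  3  3  3  3
 A  0  0  1  1  1  2  2  3  3  3  3  3  4
 A  0  0  1  1  1  2  2  3  3  3  3  3  4
 A  0  0  1  1  1  2  2  3  3  3  3  3  4
 C  0  1  1  1  1  2  3  3  3  3  3  3  4
 G  0  1  1  1  2  2  3  3  3  4  4  4  4
 C  0  1  1  1  2  2  3  3  3  4  4  4  4
 G  0  1  1  1  2  3  3  3  3  4  4  5  5
dp[11][12] = 5. One LCS (by backtracking along matches): GGTGG.

5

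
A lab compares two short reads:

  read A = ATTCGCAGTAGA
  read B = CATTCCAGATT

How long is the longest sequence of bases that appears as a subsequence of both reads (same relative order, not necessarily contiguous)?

8

Let dp[i][j] be the LCS length of the first i bases of read A and the first j bases of read B. dp[i][j] = dp[i-1][j-1]+1 when the i-th and j-th bases match, else max(dp[i-1][j], dp[i][j-1]).
    ·  C  A  T  T  C  C  A  G  A  T  T
 ·  0  0  0  0  0  0  0  0  0  0  0  0
 A  0  0  1  1  1  1  1  1  1  1  1  1
 T  0  0  1  2  2  2  2  2  2  2  2  2
 T  0  0  1  2  3  3  3  3  3  3  3  3
 C  0  1  1  2  3  4  4  4  4  4  4  4
 G  0  1  1  2  3  4  4  4  5  5  5  5
 C  0  1  1  2  3  4  5  5  5  5  5  5
 A  0  1  2  2  3  4  5  6  6  6  6  6
 G  0  1  2  2  3  4  5  6  7  7  7  7
 T  0  1  2  3  3  4  5  6  7  7  8  8
 A  0  1  2  3  3  4  5  6  7  8  8  8
 G  0  1  2  3  3  4  5  6  7  8  8  8
 A  0  1  2  3  3  4  5  6  7  8  8  8
dp[12][11] = 8. One LCS (by backtracking along matches): ATTCCAGT.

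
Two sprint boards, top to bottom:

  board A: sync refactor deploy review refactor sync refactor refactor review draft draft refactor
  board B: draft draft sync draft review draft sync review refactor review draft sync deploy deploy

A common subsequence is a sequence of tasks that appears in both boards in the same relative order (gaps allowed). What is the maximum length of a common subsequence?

6

Taking sync [1,3], review [4,5], sync [6,7], refactor [8,9], review [9,10], draft [10,11] gives a common subsequence of length 6. dp[12][14] = 6 confirms this is the maximum.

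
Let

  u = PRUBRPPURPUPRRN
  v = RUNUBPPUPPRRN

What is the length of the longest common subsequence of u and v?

Pick R (u #2, v #1), then U (u #3, v #4), then B (u #4, v #5), then P (u #6, v #6), then P (u #7, v #7), then U (u #8, v #8), then P (u #10, v #9), then P (u #12, v #10), then R (u #13, v #11), then R (u #14, v #12), then N (u #15, v #13); all 11 characters appear in both, in order, and the DP table's final entry dp[15][13] is also 11, so no common subsequence is longer.

11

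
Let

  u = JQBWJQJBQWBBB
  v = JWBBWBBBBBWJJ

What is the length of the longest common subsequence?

7

Match J at u[1]=v[1], B at u[3]=v[4], W at u[4]=v[5], B at u[8]=v[7], B at u[11]=v[8], B at u[12]=v[9], B at u[13]=v[10] — 7 characters in the same relative order in both. The LCS DP gives dp[13][13] = 7, so this is optimal.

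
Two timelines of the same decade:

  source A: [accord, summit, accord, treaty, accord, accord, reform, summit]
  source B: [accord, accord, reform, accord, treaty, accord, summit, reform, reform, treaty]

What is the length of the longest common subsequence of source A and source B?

Taking accord (source A #1, source B #2), then accord (source A #3, source B #4), then treaty (source A #4, source B #5), then accord (source A #5, source B #6), then reform (source A #7, source B #9) gives a common subsequence of length 5. dp[8][10] = 5 confirms this is the maximum.

5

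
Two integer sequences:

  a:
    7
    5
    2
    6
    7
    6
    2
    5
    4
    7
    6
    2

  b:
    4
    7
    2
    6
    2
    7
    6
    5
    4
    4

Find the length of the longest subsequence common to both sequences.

Let dp[i][j] be the LCS length of the first i values of a and the first j values of b. dp[i][j] = dp[i-1][j-1]+1 when the i-th and j-th values match, else max(dp[i-1][j], dp[i][j-1]).
    ·  4  7  2  6  2  7  6  5  4  4
 ·  0  0  0  0  0  0  0  0  0  0  0
 7  0  0  1  1  1  1  1  1  1  1  1
 5  0  0  1  1  1  1  1  1  2  2  2
 2  0  0  1  2  2  2  2  2  2  2  2
 6  0  0  1  2  3  3  3  3  3  3  3
 7  0  0  1  2  3  3  4  4  4  4  4
 6  0  0  1  2  3  3  4  5  5  5  5
 2  0  0  1  2  3  4  4  5  5  5  5
 5  0  0  1  2  3  4  4  5  6  6  6
 4  0  1  1  2  3  4  4  5  6  7  7
 7  0  1  2  2  3  4  5  5  6  7  7
 6  0  1  2  2  3  4  5  6  6  7  7
 2  0  1  2  3  3  4  5  6  6  7  7
dp[12][10] = 7. One LCS (by backtracking along matches): 7, 2, 6, 7, 6, 5, 4.

7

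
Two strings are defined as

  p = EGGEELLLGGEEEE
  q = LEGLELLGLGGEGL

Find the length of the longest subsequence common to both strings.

One common subsequence of length 9: E (p #1, q #2) → G (p #2, q #3) → E (p #5, q #5) → L (p #6, q #6) → L (p #7, q #7) → L (p #8, q #9) → G (p #9, q #10) → G (p #10, q #11) → E (p #11, q #12), and the DP table's final entry dp[14][14] is also 9, so no common subsequence is longer.

9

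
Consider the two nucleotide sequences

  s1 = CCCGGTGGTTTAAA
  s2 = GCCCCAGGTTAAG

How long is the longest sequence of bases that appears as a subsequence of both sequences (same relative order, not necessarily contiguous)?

9

Taking C [1,3], C [2,4], C [3,5], G [7,7], G [8,8], T [10,9], T [11,10], A [12,11], A [13,12] gives a common subsequence of length 9, and the DP table's final entry dp[14][13] is also 9, so no common subsequence is longer.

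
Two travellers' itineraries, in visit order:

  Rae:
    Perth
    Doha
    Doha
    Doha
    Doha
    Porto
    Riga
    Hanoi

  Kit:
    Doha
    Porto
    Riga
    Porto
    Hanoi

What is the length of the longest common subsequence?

4

Match Doha at Rae[5]=Kit[1], then Porto at Rae[6]=Kit[2], then Riga at Rae[7]=Kit[3], then Hanoi at Rae[8]=Kit[5] — 4 stops in the same relative order in both, and the DP table's final entry dp[8][5] is also 4, so no common subsequence is longer.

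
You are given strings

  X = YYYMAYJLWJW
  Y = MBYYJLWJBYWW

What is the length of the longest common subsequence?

Match Y at X[3]=Y[3], Y at X[6]=Y[4], J at X[7]=Y[5], L at X[8]=Y[6], W at X[9]=Y[7], J at X[10]=Y[8], W at X[11]=Y[12] — 7 characters in the same relative order in both. Since dp[11][12] = 7, nothing longer is possible.

7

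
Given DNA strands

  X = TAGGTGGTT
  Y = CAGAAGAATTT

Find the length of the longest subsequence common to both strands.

6

Let dp[i][j] be the LCS length of the first i bases of X and the first j bases of Y. dp[i][j] = dp[i-1][j-1]+1 when the i-th and j-th bases match, else max(dp[i-1][j], dp[i][j-1]).
    ·  C  A  G  A  A  G  A  A  T  T  T
 ·  0  0  0  0  0  0  0  0  0  0  0  0
 T  0  0  0  0  0  0  0  0  0  1  1  1
 A  0  0  1  1  1  1  1  1  1  1  1  1
 G  0  0  1  2  2  2  2  2  2  2  2  2
 G  0  0  1  2  2  2  3  3  3  3  3  3
 T  0  0  1  2  2  2  3  3  3  4  4  4
 G  0  0  1  2  2  2  3  3  3  4  4  4
 G  0  0  1  2  2  2  3  3  3  4  4  4
 T  0  0  1  2  2  2  3  3  3  4  5  5
 T  0  0  1  2  2  2  3  3  3  4  5  6
dp[9][11] = 6. One LCS (by backtracking along matches): AGGTTT.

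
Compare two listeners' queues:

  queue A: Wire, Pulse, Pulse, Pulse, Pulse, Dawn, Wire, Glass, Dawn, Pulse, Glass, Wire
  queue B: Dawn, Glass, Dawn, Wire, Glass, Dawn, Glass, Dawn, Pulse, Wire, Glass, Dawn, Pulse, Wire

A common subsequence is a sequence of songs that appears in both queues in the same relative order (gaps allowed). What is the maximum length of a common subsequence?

One common subsequence of length 7: Wire at queue A[1]=queue B[4], then Pulse at queue A[5]=queue B[9], then Wire at queue A[7]=queue B[10], then Glass at queue A[8]=queue B[11], then Dawn at queue A[9]=queue B[12], then Pulse at queue A[10]=queue B[13], then Wire at queue A[12]=queue B[14]. Since dp[12][14] = 7, nothing longer is possible.

7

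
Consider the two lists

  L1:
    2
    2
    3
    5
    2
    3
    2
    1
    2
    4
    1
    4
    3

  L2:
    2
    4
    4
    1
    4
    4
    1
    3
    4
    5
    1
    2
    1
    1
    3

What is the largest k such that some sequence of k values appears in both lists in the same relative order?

Match 2 (L1 #1, L2 #1), 3 (L1 #3, L2 #8), 5 (L1 #4, L2 #10), 2 (L1 #7, L2 #12), 1 (L1 #8, L2 #13), 1 (L1 #11, L2 #14), 3 (L1 #13, L2 #15) — 7 values in the same relative order in both. Since dp[13][15] = 7, nothing longer is possible.

7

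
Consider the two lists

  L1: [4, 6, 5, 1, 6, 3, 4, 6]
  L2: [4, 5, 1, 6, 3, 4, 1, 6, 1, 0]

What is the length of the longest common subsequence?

7

Let dp[i][j] be the LCS length of the first i values of L1 and the first j values of L2. dp[i][j] = dp[i-1][j-1]+1 when the i-th and j-th values match, else max(dp[i-1][j], dp[i][j-1]).
    ·  4  5  1  6  3  4  1  6  1  0
 ·  0  0  0  0  0  0  0  0  0  0  0
 4  0  1  1  1  1  1  1  1  1  1  1
 6  0  1  1  1  2  2  2  2  2  2  2
 5  0  1  2  2  2  2  2  2  2  2  2
 1  0  1  2  3  3  3  3  3  3  3  3
 6  0  1  2  3  4  4  4  4  4  4  4
 3  0  1  2  3  4  5  5  5  5  5  5
 4  0  1  2  3  4  5  6  6  6  6  6
 6  0  1  2  3  4  5  6  6  7  7  7
dp[8][10] = 7. One LCS (by backtracking along matches): 4, 5, 1, 6, 3, 4, 6.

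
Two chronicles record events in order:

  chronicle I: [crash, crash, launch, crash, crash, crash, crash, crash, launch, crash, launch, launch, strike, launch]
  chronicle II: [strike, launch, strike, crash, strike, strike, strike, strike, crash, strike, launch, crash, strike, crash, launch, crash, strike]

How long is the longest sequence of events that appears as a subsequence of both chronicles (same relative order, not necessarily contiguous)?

8

Taking crash (chronicle I #1, chronicle II #4) → crash (chronicle I #2, chronicle II #9) → launch (chronicle I #3, chronicle II #11) → crash (chronicle I #4, chronicle II #12) → crash (chronicle I #8, chronicle II #14) → launch (chronicle I #9, chronicle II #15) → crash (chronicle I #10, chronicle II #16) → strike (chronicle I #13, chronicle II #17) gives a common subsequence of length 8, and the DP table's final entry dp[14][17] is also 8, so no common subsequence is longer.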